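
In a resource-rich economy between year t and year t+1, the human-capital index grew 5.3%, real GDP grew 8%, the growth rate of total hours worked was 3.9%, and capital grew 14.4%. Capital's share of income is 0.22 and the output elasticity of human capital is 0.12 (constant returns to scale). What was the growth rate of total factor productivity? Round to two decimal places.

Labor's share = 1 − 0.22 − 0.12 = 0.66.
Capital: 0.22 × 14.4 = 3.168 pp.
The human-capital index: 0.12 × 5.3 = 0.636 pp.
Total hours worked: 0.66 × 3.9 = 2.574 pp.
TFP growth = 8 − 6.378 = 1.622%.

1.62%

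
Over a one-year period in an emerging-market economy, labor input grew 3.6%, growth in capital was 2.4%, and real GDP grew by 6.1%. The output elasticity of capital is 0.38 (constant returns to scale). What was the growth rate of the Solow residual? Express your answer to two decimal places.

The Solow residual grew 2.96%.

Labor's share = 1 − 0.38 = 0.62.
Capital: 0.38 × 2.4 = 0.912 pp.
Labor input: 0.62 × 3.6 = 2.232 pp.
TFP growth = 6.1 − 3.144 = 2.956%.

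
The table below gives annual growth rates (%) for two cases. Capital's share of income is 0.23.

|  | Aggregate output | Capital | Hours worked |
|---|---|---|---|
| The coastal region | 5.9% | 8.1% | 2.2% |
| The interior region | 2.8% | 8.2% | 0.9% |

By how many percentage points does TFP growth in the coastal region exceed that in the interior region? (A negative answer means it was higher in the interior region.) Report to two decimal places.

Labor's share = 1 − 0.23 = 0.77.
The coastal region: TFP = 5.9 − 1.863 − 1.694 = 2.343%.
The interior region: TFP = 2.8 − 1.886 − 0.693 = 0.221%.
Difference = 2.343 − (0.221) = 2.122 pp.

2.12 percentage points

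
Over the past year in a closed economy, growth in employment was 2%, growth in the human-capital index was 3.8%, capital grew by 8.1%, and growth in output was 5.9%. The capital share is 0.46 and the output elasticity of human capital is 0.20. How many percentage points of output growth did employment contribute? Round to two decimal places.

0.68

Labor's share = 1 − 0.46 − 0.2 = 0.34.
Contribution = share × growth = 0.34 × 2 = 0.68 pp.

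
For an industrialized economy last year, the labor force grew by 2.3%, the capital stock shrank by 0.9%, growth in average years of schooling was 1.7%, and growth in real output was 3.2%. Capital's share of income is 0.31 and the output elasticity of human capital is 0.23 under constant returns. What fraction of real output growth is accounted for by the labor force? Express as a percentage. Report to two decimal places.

33.06%

Labor's share = 1 − 0.31 − 0.23 = 0.46.
The labor force contributed 0.46 × 2.3 = 1.058 pp.
Share of growth = 1.058 / 3.2 × 100 = 33.0625%.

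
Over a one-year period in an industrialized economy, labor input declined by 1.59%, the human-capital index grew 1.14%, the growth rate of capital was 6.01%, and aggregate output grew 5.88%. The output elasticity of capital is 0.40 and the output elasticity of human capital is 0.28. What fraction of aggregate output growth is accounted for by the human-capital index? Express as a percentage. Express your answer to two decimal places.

The human-capital index contributed 0.28 × 1.14 = 0.3192 pp.
Share of growth = 0.3192 / 5.88 × 100 = 5.4286%.

5.43%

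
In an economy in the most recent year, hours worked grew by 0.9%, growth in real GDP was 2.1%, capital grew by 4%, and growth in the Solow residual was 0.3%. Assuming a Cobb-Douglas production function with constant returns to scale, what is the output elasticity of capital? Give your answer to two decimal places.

gY = gA + α·gK + (1−α)·gL, so gY − gA − gL = α(gK − gL).
2.1 − 0.3 − 0.9 = α × (4 − 0.9).
0.9 = 3.1 α, so α = 0.2903.

The output elasticity of capital is 0.29.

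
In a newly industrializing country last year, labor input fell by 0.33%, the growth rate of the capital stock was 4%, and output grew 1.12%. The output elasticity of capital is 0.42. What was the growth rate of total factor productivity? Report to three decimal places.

-0.369%

Labor's share = 1 − 0.42 = 0.58.
The capital stock: 0.42 × 4 = 1.68 pp.
Labor input: 0.58 × (-0.33) = -0.1914 pp.
TFP growth = 1.12 − 1.4886 = -0.3686%.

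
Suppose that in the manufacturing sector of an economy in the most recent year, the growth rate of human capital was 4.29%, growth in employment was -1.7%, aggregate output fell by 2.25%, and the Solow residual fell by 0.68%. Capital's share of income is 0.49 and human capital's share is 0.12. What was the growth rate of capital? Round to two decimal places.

Labor's share = 1 − 0.49 − 0.12 = 0.39.
gY = gA + 0.12×4.29 + 0.39×(-1.7) + 0.49×g.
0.49×g = -2.25 + 0.68 + 0.1482 = -1.4218.
g = -1.4218 / 0.49 = -2.9016%.

-2.90%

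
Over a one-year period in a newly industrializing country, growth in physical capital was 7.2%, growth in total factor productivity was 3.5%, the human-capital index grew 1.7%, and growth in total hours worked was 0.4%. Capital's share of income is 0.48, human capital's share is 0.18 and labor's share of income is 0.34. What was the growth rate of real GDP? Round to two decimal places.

Real GDP growth was 7.40%.

Labor's share = 1 − 0.48 − 0.18 = 0.34.
Physical capital: 0.48 × 7.2 = 3.456 pp.
The human-capital index: 0.18 × 1.7 = 0.306 pp.
Total hours worked: 0.34 × 0.4 = 0.136 pp.
Output growth = 3.5 + 3.898 = 7.398%.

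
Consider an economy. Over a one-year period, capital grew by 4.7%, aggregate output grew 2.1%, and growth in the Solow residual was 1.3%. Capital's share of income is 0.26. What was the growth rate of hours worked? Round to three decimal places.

-0.570%

Labor's share = 1 − 0.26 = 0.74.
gY = gA + 0.26×4.7 + 0.74×g.
0.74×g = 2.1 − 1.3 − 1.222 = -0.422.
g = -0.422 / 0.74 = -0.57027%.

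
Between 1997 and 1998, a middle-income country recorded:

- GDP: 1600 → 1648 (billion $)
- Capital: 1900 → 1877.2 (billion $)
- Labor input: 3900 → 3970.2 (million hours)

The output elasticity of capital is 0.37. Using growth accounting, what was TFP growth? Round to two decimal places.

TFP grew 2.31%.

GDP growth = (1648 − 1600) / 1600 = 3%.
Capital growth = (1877.2 − 1900) / 1900 = -1.2%.
Labor input growth = (3970.2 − 3900) / 3900 = 1.8%.
Labor's share = 1 − 0.37 = 0.63.
Capital: 0.37 × (-1.2) = -0.444 pp.
Labor input: 0.63 × 1.8 = 1.134 pp.
TFP growth = 3 − 0.69 = 2.31%.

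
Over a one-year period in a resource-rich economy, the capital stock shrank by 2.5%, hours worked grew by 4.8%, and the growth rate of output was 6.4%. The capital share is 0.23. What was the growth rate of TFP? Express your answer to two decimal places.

Labor's share = 1 − 0.23 = 0.77.
The capital stock: 0.23 × (-2.5) = -0.575 pp.
Hours worked: 0.77 × 4.8 = 3.696 pp.
TFP growth = 6.4 − 3.121 = 3.279%.

TFP grew 3.28%.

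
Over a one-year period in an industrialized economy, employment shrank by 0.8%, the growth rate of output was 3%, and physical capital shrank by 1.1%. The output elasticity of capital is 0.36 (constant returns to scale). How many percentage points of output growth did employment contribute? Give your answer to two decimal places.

Labor's share = 1 − 0.36 = 0.64.
Contribution = share × growth = 0.64 × (-0.8) = -0.512 pp.

-0.51 percentage points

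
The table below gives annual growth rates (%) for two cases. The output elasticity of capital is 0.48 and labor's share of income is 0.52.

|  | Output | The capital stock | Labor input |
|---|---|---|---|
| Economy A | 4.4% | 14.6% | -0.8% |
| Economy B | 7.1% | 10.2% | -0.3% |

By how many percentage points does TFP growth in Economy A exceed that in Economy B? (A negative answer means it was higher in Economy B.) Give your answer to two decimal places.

-4.55 percentage points

Labor's share = 1 − 0.48 = 0.52.
Economy A: TFP = 4.4 − 7.008 + 0.416 = -2.192%.
Economy B: TFP = 7.1 − 4.896 + 0.156 = 2.36%.
Difference = -2.192 − (2.36) = -4.552 pp.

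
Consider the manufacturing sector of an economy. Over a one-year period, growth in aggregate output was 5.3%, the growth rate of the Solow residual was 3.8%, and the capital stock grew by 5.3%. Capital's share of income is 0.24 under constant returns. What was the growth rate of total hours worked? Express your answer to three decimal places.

Total hours worked grew 0.300%.

Labor's share = 1 − 0.24 = 0.76.
gY = gA + 0.24×5.3 + 0.76×g.
0.76×g = 5.3 − 3.8 − 1.272 = 0.228.
g = 0.228 / 0.76 = 0.3%.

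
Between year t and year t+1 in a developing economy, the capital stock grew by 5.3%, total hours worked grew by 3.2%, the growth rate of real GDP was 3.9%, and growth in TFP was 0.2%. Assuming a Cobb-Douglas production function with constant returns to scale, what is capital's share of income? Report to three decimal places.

gY = gA + α·gK + (1−α)·gL, so gY − gA − gL = α(gK − gL).
3.9 − 0.2 − 3.2 = α × (5.3 − 3.2).
0.5 = 2.1 α, so α = 0.2381.

Capital's share of income is 0.238.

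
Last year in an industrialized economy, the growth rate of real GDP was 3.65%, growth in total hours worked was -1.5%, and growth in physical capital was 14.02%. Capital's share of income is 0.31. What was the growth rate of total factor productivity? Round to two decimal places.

Labor's share = 1 − 0.31 = 0.69.
Physical capital: 0.31 × 14.02 = 4.3462 pp.
Total hours worked: 0.69 × (-1.5) = -1.035 pp.
TFP growth = 3.65 − 3.3112 = 0.3388%.

0.34%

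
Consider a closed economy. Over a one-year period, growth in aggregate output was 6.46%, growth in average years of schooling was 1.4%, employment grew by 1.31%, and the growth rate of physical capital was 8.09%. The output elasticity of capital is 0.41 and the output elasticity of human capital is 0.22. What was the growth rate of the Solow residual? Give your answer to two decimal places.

The Solow residual growth was 2.35%.

Labor's share = 1 − 0.41 − 0.22 = 0.37.
Physical capital: 0.41 × 8.09 = 3.3169 pp.
Average years of schooling: 0.22 × 1.4 = 0.308 pp.
Employment: 0.37 × 1.31 = 0.4847 pp.
TFP growth = 6.46 − 4.1096 = 2.3504%.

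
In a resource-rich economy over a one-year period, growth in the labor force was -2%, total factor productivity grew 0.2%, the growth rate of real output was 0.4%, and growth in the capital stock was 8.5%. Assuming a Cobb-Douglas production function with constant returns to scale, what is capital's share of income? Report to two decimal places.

Capital's share of income is 0.21.

gY = gA + α·gK + (1−α)·gL, so gY − gA − gL = α(gK − gL).
0.4 − 0.2 + 2 = α × (8.5 − (-2)).
2.2 = 10.5 α, so α = 0.2095.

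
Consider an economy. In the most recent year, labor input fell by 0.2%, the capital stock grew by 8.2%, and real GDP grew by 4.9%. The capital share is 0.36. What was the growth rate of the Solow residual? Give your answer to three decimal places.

Labor's share = 1 − 0.36 = 0.64.
The capital stock: 0.36 × 8.2 = 2.952 pp.
Labor input: 0.64 × (-0.2) = -0.128 pp.
TFP growth = 4.9 − 2.824 = 2.076%.

The Solow residual grew 2.076%.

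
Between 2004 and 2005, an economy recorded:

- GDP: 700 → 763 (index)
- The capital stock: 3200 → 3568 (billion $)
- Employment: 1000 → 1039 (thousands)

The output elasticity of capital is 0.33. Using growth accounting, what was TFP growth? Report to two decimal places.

2.59%

GDP growth = (763 − 700) / 700 = 9%.
The capital stock growth = (3568 − 3200) / 3200 = 11.5%.
Employment growth = (1039 − 1000) / 1000 = 3.9%.
Labor's share = 1 − 0.33 = 0.67.
The capital stock: 0.33 × 11.5 = 3.795 pp.
Employment: 0.67 × 3.9 = 2.613 pp.
TFP growth = 9 − 6.408 = 2.592%.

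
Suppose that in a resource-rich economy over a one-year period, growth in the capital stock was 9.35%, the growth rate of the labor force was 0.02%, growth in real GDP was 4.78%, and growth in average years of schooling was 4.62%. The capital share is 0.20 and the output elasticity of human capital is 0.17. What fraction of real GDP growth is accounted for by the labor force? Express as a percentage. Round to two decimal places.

0.26%

Labor's share = 1 − 0.2 − 0.17 = 0.63.
The labor force contributed 0.63 × 0.02 = 0.0126 pp.
Share of growth = 0.0126 / 4.78 × 100 = 0.2636%.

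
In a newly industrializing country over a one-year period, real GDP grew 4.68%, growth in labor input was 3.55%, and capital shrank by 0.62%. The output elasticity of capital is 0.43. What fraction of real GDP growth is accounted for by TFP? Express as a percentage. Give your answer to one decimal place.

TFP accounted for 62.5% of growth.

Labor's share = 1 − 0.43 = 0.57.
Capital: 0.43 × (-0.62) = -0.2666 pp.
Labor input: 0.57 × 3.55 = 2.0235 pp.
TFP growth = 4.68 − 1.7569 = 2.9231%.
TFP share of growth = 2.9231 / 4.68 × 100 = 62.459%.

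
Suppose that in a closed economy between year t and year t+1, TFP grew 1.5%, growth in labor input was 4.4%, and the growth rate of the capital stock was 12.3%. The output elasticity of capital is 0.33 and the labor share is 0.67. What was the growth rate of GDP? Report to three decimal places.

Labor's share = 1 − 0.33 = 0.67.
The capital stock: 0.33 × 12.3 = 4.059 pp.
Labor input: 0.67 × 4.4 = 2.948 pp.
Output growth = 1.5 + 7.007 = 8.507%.

8.507%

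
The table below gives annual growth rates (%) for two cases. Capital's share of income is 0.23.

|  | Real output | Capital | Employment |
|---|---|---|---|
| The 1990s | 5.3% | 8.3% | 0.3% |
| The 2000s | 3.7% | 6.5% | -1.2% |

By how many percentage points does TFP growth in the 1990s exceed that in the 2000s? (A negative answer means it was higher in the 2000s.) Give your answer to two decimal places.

Labor's share = 1 − 0.23 = 0.77.
The 1990s: TFP = 5.3 − 1.909 − 0.231 = 3.16%.
The 2000s: TFP = 3.7 − 1.495 + 0.924 = 3.129%.
Difference = 3.16 − (3.129) = 0.031 pp.

0.03 percentage points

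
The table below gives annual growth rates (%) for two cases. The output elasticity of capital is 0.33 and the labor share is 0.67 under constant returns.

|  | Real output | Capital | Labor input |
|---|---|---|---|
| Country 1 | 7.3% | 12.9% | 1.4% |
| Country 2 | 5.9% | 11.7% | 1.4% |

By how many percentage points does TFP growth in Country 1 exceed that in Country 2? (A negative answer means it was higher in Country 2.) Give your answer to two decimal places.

Labor's share = 1 − 0.33 = 0.67.
Country 1: TFP = 7.3 − 4.257 − 0.938 = 2.105%.
Country 2: TFP = 5.9 − 3.861 − 0.938 = 1.101%.
Difference = 2.105 − (1.101) = 1.004 pp.

1.00 percentage points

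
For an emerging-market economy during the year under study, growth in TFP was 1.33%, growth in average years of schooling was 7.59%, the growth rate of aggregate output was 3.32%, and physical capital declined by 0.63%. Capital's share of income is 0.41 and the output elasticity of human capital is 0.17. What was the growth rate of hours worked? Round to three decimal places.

2.281%

Labor's share = 1 − 0.41 − 0.17 = 0.42.
gY = gA + 0.41×(-0.63) + 0.17×7.59 + 0.42×g.
0.42×g = 3.32 − 1.33 − 1.032 = 0.958.
g = 0.958 / 0.42 = 2.28095%.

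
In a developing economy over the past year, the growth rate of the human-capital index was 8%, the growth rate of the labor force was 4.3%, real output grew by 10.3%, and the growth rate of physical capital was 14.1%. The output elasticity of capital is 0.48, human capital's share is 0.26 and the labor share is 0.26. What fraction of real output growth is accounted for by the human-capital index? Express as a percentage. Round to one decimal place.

The human-capital index contributed 0.26 × 8 = 2.08 pp.
Share of growth = 2.08 / 10.3 × 100 = 20.194%.

20.2%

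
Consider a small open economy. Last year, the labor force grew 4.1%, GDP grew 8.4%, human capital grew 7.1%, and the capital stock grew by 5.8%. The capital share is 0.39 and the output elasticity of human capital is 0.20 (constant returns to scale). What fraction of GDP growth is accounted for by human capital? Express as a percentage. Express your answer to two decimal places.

16.90%

Human capital contributed 0.2 × 7.1 = 1.42 pp.
Share of growth = 1.42 / 8.4 × 100 = 16.9048%.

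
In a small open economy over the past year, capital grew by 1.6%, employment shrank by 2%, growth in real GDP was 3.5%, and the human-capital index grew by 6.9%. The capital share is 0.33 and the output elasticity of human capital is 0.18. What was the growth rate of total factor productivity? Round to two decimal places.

2.71%

Labor's share = 1 − 0.33 − 0.18 = 0.49.
Capital: 0.33 × 1.6 = 0.528 pp.
The human-capital index: 0.18 × 6.9 = 1.242 pp.
Employment: 0.49 × (-2) = -0.98 pp.
TFP growth = 3.5 − 0.79 = 2.71%.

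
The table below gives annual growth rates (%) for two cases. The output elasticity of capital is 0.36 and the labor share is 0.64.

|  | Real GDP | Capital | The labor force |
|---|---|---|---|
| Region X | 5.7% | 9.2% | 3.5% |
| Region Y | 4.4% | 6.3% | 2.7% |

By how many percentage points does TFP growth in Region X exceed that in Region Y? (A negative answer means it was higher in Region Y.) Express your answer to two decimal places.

Labor's share = 1 − 0.36 = 0.64.
Region X: TFP = 5.7 − 3.312 − 2.24 = 0.148%.
Region Y: TFP = 4.4 − 2.268 − 1.728 = 0.404%.
Difference = 0.148 − (0.404) = -0.256 pp.

-0.26 percentage points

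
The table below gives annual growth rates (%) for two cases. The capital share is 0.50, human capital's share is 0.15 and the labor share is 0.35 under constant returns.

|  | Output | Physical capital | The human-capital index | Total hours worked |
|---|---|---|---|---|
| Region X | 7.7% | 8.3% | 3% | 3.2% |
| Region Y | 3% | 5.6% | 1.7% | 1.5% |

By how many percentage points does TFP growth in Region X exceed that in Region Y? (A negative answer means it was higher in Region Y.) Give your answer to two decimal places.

2.56 percentage points

Labor's share = 1 − 0.5 − 0.15 = 0.35.
Region X: TFP = 7.7 − 4.15 − 0.45 − 1.12 = 1.98%.
Region Y: TFP = 3 − 2.8 − 0.255 − 0.525 = -0.58%.
Difference = 1.98 − (-0.58) = 2.56 pp.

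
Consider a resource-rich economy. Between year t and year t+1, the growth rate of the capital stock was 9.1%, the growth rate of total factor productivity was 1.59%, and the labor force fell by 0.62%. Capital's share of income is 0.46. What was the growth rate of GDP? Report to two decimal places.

GDP grew 5.44%.

Labor's share = 1 − 0.46 = 0.54.
The capital stock: 0.46 × 9.1 = 4.186 pp.
The labor force: 0.54 × (-0.62) = -0.3348 pp.
Output growth = 1.59 + 3.8512 = 5.4412%.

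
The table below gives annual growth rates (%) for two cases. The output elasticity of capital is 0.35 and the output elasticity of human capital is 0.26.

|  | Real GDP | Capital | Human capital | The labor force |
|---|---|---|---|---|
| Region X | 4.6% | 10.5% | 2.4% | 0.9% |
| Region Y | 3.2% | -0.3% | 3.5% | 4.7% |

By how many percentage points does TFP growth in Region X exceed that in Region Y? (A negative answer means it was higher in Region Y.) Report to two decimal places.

-0.61 percentage points

Labor's share = 1 − 0.35 − 0.26 = 0.39.
Region X: TFP = 4.6 − 3.675 − 0.624 − 0.351 = -0.05%.
Region Y: TFP = 3.2 + 0.105 − 0.91 − 1.833 = 0.562%.
Difference = -0.05 − (0.562) = -0.612 pp.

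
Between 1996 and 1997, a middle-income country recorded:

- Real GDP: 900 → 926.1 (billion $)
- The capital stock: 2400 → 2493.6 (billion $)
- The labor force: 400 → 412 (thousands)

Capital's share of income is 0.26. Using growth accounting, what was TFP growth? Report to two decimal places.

-0.33%

Real GDP growth = (926.1 − 900) / 900 = 2.9%.
The capital stock growth = (2493.6 − 2400) / 2400 = 3.9%.
The labor force growth = (412 − 400) / 400 = 3%.
Labor's share = 1 − 0.26 = 0.74.
The capital stock: 0.26 × 3.9 = 1.014 pp.
The labor force: 0.74 × 3 = 2.22 pp.
TFP growth = 2.9 − 3.234 = -0.334%.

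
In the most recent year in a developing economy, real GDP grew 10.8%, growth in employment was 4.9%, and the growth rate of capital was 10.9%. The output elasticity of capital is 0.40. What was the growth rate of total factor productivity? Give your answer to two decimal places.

3.50%

Labor's share = 1 − 0.4 = 0.6.
Capital: 0.4 × 10.9 = 4.36 pp.
Employment: 0.6 × 4.9 = 2.94 pp.
TFP growth = 10.8 − 7.3 = 3.5%.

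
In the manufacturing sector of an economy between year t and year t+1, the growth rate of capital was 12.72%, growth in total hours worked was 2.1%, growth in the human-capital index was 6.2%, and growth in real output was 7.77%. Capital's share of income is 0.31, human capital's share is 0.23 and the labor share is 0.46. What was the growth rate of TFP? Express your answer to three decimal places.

Labor's share = 1 − 0.31 − 0.23 = 0.46.
Capital: 0.31 × 12.72 = 3.9432 pp.
The human-capital index: 0.23 × 6.2 = 1.426 pp.
Total hours worked: 0.46 × 2.1 = 0.966 pp.
TFP growth = 7.77 − 6.3352 = 1.4348%.

TFP growth was 1.435%.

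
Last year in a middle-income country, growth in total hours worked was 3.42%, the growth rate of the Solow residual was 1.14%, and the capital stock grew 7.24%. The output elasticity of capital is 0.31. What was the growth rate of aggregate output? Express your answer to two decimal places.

5.74%

Labor's share = 1 − 0.31 = 0.69.
The capital stock: 0.31 × 7.24 = 2.2444 pp.
Total hours worked: 0.69 × 3.42 = 2.3598 pp.
Output growth = 1.14 + 4.6042 = 5.7442%.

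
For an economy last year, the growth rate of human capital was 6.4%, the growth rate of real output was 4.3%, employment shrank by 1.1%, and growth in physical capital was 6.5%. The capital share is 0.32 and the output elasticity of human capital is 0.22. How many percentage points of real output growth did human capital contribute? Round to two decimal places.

1.41

Contribution = share × growth = 0.22 × 6.4 = 1.408 pp.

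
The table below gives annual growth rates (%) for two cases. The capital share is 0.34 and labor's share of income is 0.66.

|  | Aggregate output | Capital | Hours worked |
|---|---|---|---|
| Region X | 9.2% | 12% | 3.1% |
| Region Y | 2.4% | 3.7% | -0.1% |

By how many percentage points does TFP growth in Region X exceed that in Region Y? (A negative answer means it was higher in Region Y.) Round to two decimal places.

1.87 percentage points

Labor's share = 1 − 0.34 = 0.66.
Region X: TFP = 9.2 − 4.08 − 2.046 = 3.074%.
Region Y: TFP = 2.4 − 1.258 + 0.066 = 1.208%.
Difference = 3.074 − (1.208) = 1.866 pp.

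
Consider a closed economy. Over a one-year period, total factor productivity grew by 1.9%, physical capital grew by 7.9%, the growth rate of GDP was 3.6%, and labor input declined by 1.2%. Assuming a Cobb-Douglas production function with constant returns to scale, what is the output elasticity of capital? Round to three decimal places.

gY = gA + α·gK + (1−α)·gL, so gY − gA − gL = α(gK − gL).
3.6 − 1.9 + 1.2 = α × (7.9 − (-1.2)).
2.9 = 9.1 α, so α = 0.31868.

α = 0.319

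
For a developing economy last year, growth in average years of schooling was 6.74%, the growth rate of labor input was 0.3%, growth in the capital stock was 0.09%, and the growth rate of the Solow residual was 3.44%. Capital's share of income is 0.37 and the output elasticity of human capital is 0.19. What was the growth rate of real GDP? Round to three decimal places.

Labor's share = 1 − 0.37 − 0.19 = 0.44.
The capital stock: 0.37 × 0.09 = 0.0333 pp.
Average years of schooling: 0.19 × 6.74 = 1.2806 pp.
Labor input: 0.44 × 0.3 = 0.132 pp.
Output growth = 3.44 + 1.4459 = 4.8859%.

4.886%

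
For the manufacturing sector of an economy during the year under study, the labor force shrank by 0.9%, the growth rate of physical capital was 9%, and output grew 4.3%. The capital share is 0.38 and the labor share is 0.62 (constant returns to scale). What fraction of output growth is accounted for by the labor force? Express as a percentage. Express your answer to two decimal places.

Labor's share = 1 − 0.38 = 0.62.
The labor force contributed 0.62 × (-0.9) = -0.558 pp.
Share of growth = -0.558 / 4.3 × 100 = -12.9767%.

-12.98%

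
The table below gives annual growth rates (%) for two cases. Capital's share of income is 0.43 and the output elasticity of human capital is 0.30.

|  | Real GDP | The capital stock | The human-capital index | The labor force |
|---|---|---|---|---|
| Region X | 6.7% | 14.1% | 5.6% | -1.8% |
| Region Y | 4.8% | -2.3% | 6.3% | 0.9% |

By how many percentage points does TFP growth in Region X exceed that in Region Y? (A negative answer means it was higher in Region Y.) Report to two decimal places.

-4.21 percentage points

Labor's share = 1 − 0.43 − 0.3 = 0.27.
Region X: TFP = 6.7 − 6.063 − 1.68 + 0.486 = -0.557%.
Region Y: TFP = 4.8 + 0.989 − 1.89 − 0.243 = 3.656%.
Difference = -0.557 − (3.656) = -4.213 pp.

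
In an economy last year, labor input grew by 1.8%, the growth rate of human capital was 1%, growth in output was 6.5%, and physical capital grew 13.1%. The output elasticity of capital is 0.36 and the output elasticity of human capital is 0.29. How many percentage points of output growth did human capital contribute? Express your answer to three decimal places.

0.290 percentage points

Contribution = share × growth = 0.29 × 1 = 0.29 pp.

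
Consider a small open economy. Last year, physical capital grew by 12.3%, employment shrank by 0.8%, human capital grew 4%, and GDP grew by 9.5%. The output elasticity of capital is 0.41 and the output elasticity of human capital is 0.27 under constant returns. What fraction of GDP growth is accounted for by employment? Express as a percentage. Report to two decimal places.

-2.69%

Labor's share = 1 − 0.41 − 0.27 = 0.32.
Employment contributed 0.32 × (-0.8) = -0.256 pp.
Share of growth = -0.256 / 9.5 × 100 = -2.6947%.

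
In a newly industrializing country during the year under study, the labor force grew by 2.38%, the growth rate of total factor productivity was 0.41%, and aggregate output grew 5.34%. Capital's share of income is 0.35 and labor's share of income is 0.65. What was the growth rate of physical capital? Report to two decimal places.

Labor's share = 1 − 0.35 = 0.65.
gY = gA + 0.65×2.38 + 0.35×g.
0.35×g = 5.34 − 0.41 − 1.547 = 3.383.
g = 3.383 / 0.35 = 9.6657%.

Physical capital growth was 9.67%.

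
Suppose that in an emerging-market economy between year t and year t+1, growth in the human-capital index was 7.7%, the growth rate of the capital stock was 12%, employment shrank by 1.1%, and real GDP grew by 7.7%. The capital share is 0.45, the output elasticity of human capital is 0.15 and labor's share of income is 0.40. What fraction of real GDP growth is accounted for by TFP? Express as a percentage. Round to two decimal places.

Labor's share = 1 − 0.45 − 0.15 = 0.4.
The capital stock: 0.45 × 12 = 5.4 pp.
The human-capital index: 0.15 × 7.7 = 1.155 pp.
Employment: 0.4 × (-1.1) = -0.44 pp.
TFP growth = 7.7 − 6.115 = 1.585%.
TFP share of growth = 1.585 / 7.7 × 100 = 20.5844%.

TFP accounted for 20.58% of growth.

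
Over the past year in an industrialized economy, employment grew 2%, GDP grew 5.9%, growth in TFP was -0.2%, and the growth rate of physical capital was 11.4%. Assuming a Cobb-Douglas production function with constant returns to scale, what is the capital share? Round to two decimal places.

gY = gA + α·gK + (1−α)·gL, so gY − gA − gL = α(gK − gL).
5.9 + 0.2 − 2 = α × (11.4 − 2).
4.1 = 9.4 α, so α = 0.4362.

0.44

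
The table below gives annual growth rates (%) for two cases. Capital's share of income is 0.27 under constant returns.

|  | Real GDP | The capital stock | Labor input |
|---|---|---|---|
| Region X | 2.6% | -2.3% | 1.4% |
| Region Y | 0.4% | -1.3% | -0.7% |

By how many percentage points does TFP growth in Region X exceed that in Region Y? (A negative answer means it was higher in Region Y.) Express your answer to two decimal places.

Labor's share = 1 − 0.27 = 0.73.
Region X: TFP = 2.6 + 0.621 − 1.022 = 2.199%.
Region Y: TFP = 0.4 + 0.351 + 0.511 = 1.262%.
Difference = 2.199 − (1.262) = 0.937 pp.

0.94 percentage points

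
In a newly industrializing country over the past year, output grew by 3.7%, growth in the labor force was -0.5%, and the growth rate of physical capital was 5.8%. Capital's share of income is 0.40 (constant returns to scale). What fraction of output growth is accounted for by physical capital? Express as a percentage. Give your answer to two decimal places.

Physical capital accounted for 62.70% of growth.

Physical capital contributed 0.4 × 5.8 = 2.32 pp.
Share of growth = 2.32 / 3.7 × 100 = 62.7027%.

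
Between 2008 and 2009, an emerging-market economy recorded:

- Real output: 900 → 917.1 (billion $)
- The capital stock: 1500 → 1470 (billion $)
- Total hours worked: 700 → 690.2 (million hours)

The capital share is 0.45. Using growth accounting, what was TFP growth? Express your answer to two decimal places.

Real output growth = (917.1 − 900) / 900 = 1.9%.
The capital stock growth = (1470 − 1500) / 1500 = -2%.
Total hours worked growth = (690.2 − 700) / 700 = -1.4%.
Labor's share = 1 − 0.45 = 0.55.
The capital stock: 0.45 × (-2) = -0.9 pp.
Total hours worked: 0.55 × (-1.4) = -0.77 pp.
TFP growth = 1.9 + 1.67 = 3.57%.

3.57%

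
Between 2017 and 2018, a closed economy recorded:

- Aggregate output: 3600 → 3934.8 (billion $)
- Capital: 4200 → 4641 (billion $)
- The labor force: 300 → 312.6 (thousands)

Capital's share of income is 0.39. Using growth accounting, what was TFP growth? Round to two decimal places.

Aggregate output growth = (3934.8 − 3600) / 3600 = 9.3%.
Capital growth = (4641 − 4200) / 4200 = 10.5%.
The labor force growth = (312.6 − 300) / 300 = 4.2%.
Labor's share = 1 − 0.39 = 0.61.
Capital: 0.39 × 10.5 = 4.095 pp.
The labor force: 0.61 × 4.2 = 2.562 pp.
TFP growth = 9.3 − 6.657 = 2.643%.

2.64%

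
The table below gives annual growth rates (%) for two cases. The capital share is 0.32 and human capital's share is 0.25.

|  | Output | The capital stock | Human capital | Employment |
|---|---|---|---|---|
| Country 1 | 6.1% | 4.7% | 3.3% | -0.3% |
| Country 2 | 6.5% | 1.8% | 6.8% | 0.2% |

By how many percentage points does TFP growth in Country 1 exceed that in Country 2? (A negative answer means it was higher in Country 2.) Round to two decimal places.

-0.24 percentage points

Labor's share = 1 − 0.32 − 0.25 = 0.43.
Country 1: TFP = 6.1 − 1.504 − 0.825 + 0.129 = 3.9%.
Country 2: TFP = 6.5 − 0.576 − 1.7 − 0.086 = 4.138%.
Difference = 3.9 − (4.138) = -0.238 pp.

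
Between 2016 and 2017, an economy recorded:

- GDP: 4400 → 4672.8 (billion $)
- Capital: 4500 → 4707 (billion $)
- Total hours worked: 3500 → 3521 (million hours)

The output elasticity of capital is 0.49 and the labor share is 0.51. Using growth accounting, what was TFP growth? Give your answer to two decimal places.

GDP growth = (4672.8 − 4400) / 4400 = 6.2%.
Capital growth = (4707 − 4500) / 4500 = 4.6%.
Total hours worked growth = (3521 − 3500) / 3500 = 0.6%.
Labor's share = 1 − 0.49 = 0.51.
Capital: 0.49 × 4.6 = 2.254 pp.
Total hours worked: 0.51 × 0.6 = 0.306 pp.
TFP growth = 6.2 − 2.56 = 3.64%.

3.64%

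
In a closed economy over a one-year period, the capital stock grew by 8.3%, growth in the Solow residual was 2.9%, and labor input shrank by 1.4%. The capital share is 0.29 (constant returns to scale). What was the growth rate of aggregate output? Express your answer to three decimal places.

Labor's share = 1 − 0.29 = 0.71.
The capital stock: 0.29 × 8.3 = 2.407 pp.
Labor input: 0.71 × (-1.4) = -0.994 pp.
Output growth = 2.9 + 1.413 = 4.313%.

Aggregate output growth was 4.313%.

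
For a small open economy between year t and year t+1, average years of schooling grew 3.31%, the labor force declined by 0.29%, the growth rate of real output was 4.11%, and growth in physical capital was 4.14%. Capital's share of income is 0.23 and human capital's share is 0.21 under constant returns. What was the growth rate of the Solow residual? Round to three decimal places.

2.625%

Labor's share = 1 − 0.23 − 0.21 = 0.56.
Physical capital: 0.23 × 4.14 = 0.9522 pp.
Average years of schooling: 0.21 × 3.31 = 0.6951 pp.
The labor force: 0.56 × (-0.29) = -0.1624 pp.
TFP growth = 4.11 − 1.4849 = 2.6251%.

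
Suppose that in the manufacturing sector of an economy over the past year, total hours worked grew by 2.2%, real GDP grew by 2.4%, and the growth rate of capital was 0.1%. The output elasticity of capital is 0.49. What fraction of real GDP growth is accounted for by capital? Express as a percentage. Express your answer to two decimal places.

2.04%

Capital contributed 0.49 × 0.1 = 0.049 pp.
Share of growth = 0.049 / 2.4 × 100 = 2.0417%.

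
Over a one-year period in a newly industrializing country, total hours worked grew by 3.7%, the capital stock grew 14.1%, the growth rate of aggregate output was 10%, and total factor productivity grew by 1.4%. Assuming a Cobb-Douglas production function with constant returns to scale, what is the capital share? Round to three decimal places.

gY = gA + α·gK + (1−α)·gL, so gY − gA − gL = α(gK − gL).
10 − 1.4 − 3.7 = α × (14.1 − 3.7).
4.9 = 10.4 α, so α = 0.47115.

0.471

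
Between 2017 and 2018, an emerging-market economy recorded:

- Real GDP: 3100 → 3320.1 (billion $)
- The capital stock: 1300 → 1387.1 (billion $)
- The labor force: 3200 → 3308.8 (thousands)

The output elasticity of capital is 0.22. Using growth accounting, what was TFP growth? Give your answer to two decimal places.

Real GDP growth = (3320.1 − 3100) / 3100 = 7.1%.
The capital stock growth = (1387.1 − 1300) / 1300 = 6.7%.
The labor force growth = (3308.8 − 3200) / 3200 = 3.4%.
Labor's share = 1 − 0.22 = 0.78.
The capital stock: 0.22 × 6.7 = 1.474 pp.
The labor force: 0.78 × 3.4 = 2.652 pp.
TFP growth = 7.1 − 4.126 = 2.974%.

TFP grew 2.97%.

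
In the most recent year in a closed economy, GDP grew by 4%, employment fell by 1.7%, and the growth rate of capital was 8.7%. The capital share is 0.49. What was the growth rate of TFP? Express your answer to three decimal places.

Labor's share = 1 − 0.49 = 0.51.
Capital: 0.49 × 8.7 = 4.263 pp.
Employment: 0.51 × (-1.7) = -0.867 pp.
TFP growth = 4 − 3.396 = 0.604%.

0.604%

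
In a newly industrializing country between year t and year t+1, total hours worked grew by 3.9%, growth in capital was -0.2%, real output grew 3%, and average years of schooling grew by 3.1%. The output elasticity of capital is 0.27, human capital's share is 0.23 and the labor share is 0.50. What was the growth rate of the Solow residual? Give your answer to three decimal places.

The Solow residual growth was 0.391%.

Labor's share = 1 − 0.27 − 0.23 = 0.5.
Capital: 0.27 × (-0.2) = -0.054 pp.
Average years of schooling: 0.23 × 3.1 = 0.713 pp.
Total hours worked: 0.5 × 3.9 = 1.95 pp.
TFP growth = 3 − 2.609 = 0.391%.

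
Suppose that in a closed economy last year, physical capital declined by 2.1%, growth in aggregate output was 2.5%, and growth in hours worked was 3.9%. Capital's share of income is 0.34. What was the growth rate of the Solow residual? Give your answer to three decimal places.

Labor's share = 1 − 0.34 = 0.66.
Physical capital: 0.34 × (-2.1) = -0.714 pp.
Hours worked: 0.66 × 3.9 = 2.574 pp.
TFP growth = 2.5 − 1.86 = 0.64%.

0.640%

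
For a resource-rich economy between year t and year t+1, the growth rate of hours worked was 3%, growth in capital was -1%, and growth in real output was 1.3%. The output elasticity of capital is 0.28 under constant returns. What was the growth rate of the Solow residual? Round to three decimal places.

-0.580%

Labor's share = 1 − 0.28 = 0.72.
Capital: 0.28 × (-1) = -0.28 pp.
Hours worked: 0.72 × 3 = 2.16 pp.
TFP growth = 1.3 − 1.88 = -0.58%.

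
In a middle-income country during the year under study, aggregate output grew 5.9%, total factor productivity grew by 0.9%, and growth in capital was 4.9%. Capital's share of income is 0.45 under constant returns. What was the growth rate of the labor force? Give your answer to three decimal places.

5.082%

Labor's share = 1 − 0.45 = 0.55.
gY = gA + 0.45×4.9 + 0.55×g.
0.55×g = 5.9 − 0.9 − 2.205 = 2.795.
g = 2.795 / 0.55 = 5.08182%.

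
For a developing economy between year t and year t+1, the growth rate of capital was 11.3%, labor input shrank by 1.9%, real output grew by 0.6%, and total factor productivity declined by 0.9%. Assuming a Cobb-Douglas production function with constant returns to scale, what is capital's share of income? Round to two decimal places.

0.26

gY = gA + α·gK + (1−α)·gL, so gY − gA − gL = α(gK − gL).
0.6 + 0.9 + 1.9 = α × (11.3 − (-1.9)).
3.4 = 13.2 α, so α = 0.2576.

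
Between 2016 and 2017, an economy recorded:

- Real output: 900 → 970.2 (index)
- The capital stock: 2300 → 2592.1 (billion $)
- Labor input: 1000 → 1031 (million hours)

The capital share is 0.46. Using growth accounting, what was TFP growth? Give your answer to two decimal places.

Real output growth = (970.2 − 900) / 900 = 7.8%.
The capital stock growth = (2592.1 − 2300) / 2300 = 12.7%.
Labor input growth = (1031 − 1000) / 1000 = 3.1%.
Labor's share = 1 − 0.46 = 0.54.
The capital stock: 0.46 × 12.7 = 5.842 pp.
Labor input: 0.54 × 3.1 = 1.674 pp.
TFP growth = 7.8 − 7.516 = 0.284%.

0.28%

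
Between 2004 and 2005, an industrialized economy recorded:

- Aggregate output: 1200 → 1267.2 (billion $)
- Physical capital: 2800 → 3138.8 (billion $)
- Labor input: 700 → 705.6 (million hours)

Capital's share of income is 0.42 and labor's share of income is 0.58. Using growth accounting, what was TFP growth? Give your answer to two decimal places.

Aggregate output growth = (1267.2 − 1200) / 1200 = 5.6%.
Physical capital growth = (3138.8 − 2800) / 2800 = 12.1%.
Labor input growth = (705.6 − 700) / 700 = 0.8%.
Labor's share = 1 − 0.42 = 0.58.
Physical capital: 0.42 × 12.1 = 5.082 pp.
Labor input: 0.58 × 0.8 = 0.464 pp.
TFP growth = 5.6 − 5.546 = 0.054%.

TFP growth was 0.05%.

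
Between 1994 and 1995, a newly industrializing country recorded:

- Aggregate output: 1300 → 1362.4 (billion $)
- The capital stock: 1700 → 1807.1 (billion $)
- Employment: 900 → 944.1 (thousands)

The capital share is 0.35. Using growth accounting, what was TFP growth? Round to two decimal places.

Aggregate output growth = (1362.4 − 1300) / 1300 = 4.8%.
The capital stock growth = (1807.1 − 1700) / 1700 = 6.3%.
Employment growth = (944.1 − 900) / 900 = 4.9%.
Labor's share = 1 − 0.35 = 0.65.
The capital stock: 0.35 × 6.3 = 2.205 pp.
Employment: 0.65 × 4.9 = 3.185 pp.
TFP growth = 4.8 − 5.39 = -0.59%.

-0.59%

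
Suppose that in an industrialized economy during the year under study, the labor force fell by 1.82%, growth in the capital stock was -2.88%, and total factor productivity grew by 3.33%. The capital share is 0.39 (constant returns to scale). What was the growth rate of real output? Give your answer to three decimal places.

Real output grew 1.097%.

Labor's share = 1 − 0.39 = 0.61.
The capital stock: 0.39 × (-2.88) = -1.1232 pp.
The labor force: 0.61 × (-1.82) = -1.1102 pp.
Output growth = 3.33 + (-2.2334) = 1.0966%.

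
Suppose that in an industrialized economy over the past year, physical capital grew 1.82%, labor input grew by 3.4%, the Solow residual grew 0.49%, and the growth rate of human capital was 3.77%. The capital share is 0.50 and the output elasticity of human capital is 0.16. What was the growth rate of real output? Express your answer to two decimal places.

Real output grew 3.16%.

Labor's share = 1 − 0.5 − 0.16 = 0.34.
Physical capital: 0.5 × 1.82 = 0.91 pp.
Human capital: 0.16 × 3.77 = 0.6032 pp.
Labor input: 0.34 × 3.4 = 1.156 pp.
Output growth = 0.49 + 2.6692 = 3.1592%.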